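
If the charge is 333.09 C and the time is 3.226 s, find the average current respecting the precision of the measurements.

103.3 A

average current = 333.09 C ÷ 3.226 s = 103.251704898… A.
333.09 has 5 significant figures; 3.226 has 4.
Division/multiplication keeps the fewest: 4 significant figures.
Rounded: 103.3 A.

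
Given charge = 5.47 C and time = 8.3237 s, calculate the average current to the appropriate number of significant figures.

average current = 5.47 C ÷ 8.3237 s = 0.657159676586… A.
5.47 has 3 significant figures; 8.3237 has 5.
Division/multiplication keeps the fewest: 3 significant figures.
Rounded: 6.57 × 10^-1 A.

6.57 × 10^-1 A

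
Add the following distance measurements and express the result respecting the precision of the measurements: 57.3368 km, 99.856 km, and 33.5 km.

1.907 × 10² km

57.3368 km + 99.856 km + 33.5 km = 190.6928 km.
Addition/subtraction keeps the fewest decimal places: 57.3368 → 4 decimal places, 99.856 → 3 decimal places, 33.5 → 1 decimal place; limit is 1.
Rounded to 1 decimal place: 1.907 × 10² km.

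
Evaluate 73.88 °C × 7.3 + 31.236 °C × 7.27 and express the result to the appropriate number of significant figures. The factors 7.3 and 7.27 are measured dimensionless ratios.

7.7 × 10² °C

73.88 × 7.3 = 539.324 → 5.4 × 10² °C (2 s.f., last digit at the 10^1 place).
31.236 × 7.27 = 227.08572 → 2.27 × 10² °C (3 s.f., last digit at the 10^0 place).
Sum: 766.40972 °C; keep the coarser place, 10^1.
Result: 7.7 × 10² °C.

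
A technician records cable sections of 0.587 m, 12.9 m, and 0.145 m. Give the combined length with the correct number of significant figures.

13.6 m

0.587 m + 12.9 m + 0.145 m = 13.632 m.
Addition/subtraction keeps the fewest decimal places: 0.587 → 3 decimal places, 12.9 → 1 decimal place, 0.145 → 3 decimal places; limit is 1.
Rounded to 1 decimal place: 13.6 m.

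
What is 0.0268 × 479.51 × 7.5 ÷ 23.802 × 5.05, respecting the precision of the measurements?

20.

0.0268 × 479.51 × 7.5 ÷ 23.802 × 5.05 = 20.4489801487…
Multiplication/division keeps the fewest significant figures: 0.0268 → 3 s.f., 479.51 → 5 s.f., 7.5 → 2 s.f., 23.802 → 5 s.f., 5.05 → 3 s.f.; limit is 2.
Rounded to 2 significant figures: 20.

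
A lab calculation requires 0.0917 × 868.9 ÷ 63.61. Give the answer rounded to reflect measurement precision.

0.0917 × 868.9 ÷ 63.61 = 1.25260383587…
Multiplication/division keeps the fewest significant figures: 0.0917 → 3 s.f., 868.9 → 4 s.f., 63.61 → 4 s.f.; limit is 3.
Rounded to 3 significant figures: 1.25.

1.25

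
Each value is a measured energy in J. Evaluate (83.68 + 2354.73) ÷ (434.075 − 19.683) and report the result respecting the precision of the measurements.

83.68 + 2354.73 = 2438.41, limited to 2 d.p. → 6 s.f.; 434.075 − 19.683 = 414.392, limited to 3 d.p. → 6 s.f.
Carrying full precision, 2438.41 ÷ 414.392 = 5.88430761212…; keep min(6, 6) = 6 s.f.
Rounded to 6 significant figures: 5.88431.

5.88431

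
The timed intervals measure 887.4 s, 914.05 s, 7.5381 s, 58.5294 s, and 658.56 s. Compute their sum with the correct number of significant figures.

2526.1 s

887.4 s + 914.05 s + 7.5381 s + 58.5294 s + 658.56 s = 2526.0775 s.
Addition/subtraction keeps the fewest decimal places: 887.4 → 1 decimal place, 914.05 → 2 decimal places, 7.5381 → 4 decimal places, 58.5294 → 4 decimal places, 658.56 → 2 decimal places; limit is 1.
Rounded to 1 decimal place: 2526.1 s.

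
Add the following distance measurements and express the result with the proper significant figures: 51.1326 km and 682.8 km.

51.1326 km + 682.8 km = 733.9326 km.
Addition/subtraction keeps the fewest decimal places: 51.1326 → 4 decimal places, 682.8 → 1 decimal place; limit is 1.
Rounded to 1 decimal place: 733.9 km.

733.9 km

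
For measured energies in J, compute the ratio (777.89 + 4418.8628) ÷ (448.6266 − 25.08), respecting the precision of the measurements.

777.89 + 4418.8628 = 5196.7528, limited to 2 d.p. → 6 s.f.; 448.6266 − 25.08 = 423.5466, limited to 2 d.p. → 5 s.f.
Carrying full precision, 5196.7528 ÷ 423.5466 = 12.269612836…; keep min(6, 5) = 5 s.f.
Rounded to 5 significant figures: 12.270.

12.270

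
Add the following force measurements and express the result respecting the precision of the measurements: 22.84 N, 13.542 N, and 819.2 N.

22.84 N + 13.542 N + 819.2 N = 855.582 N.
Addition/subtraction keeps the fewest decimal places: 22.84 → 2 decimal places, 13.542 → 3 decimal places, 819.2 → 1 decimal place; limit is 1.
Rounded to 1 decimal place: 855.6 N.

855.6 N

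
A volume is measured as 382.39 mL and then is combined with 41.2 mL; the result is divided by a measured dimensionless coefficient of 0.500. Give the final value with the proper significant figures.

847 mL

382.39 mL + 41.2 mL = 423.59 mL; the sum is limited to 1 decimal place (4 s.f.).
Carrying full precision, 423.59 ÷ 0.500 = 847.18 mL; 0.500 has 3 s.f., so the result keeps min(4, 3) = 3 s.f.
Rounded to 3 significant figures: 847 mL.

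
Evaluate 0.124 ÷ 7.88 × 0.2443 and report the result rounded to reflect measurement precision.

0.124 ÷ 7.88 × 0.2443 = 0.00384431472081…
Multiplication/division keeps the fewest significant figures: 0.124 → 3 s.f., 7.88 → 3 s.f., 0.2443 → 4 s.f.; limit is 3.
Rounded to 3 significant figures: 0.00384.

0.00384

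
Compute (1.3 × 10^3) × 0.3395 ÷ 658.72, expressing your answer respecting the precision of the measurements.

0.67

(1.3 × 10^3) × 0.3395 ÷ 658.72 = 0.670011537527…
Multiplication/division keeps the fewest significant figures: 1.3 × 10^3 → 2 s.f., 0.3395 → 4 s.f., 658.72 → 5 s.f.; limit is 2.
Rounded to 2 significant figures: 0.67.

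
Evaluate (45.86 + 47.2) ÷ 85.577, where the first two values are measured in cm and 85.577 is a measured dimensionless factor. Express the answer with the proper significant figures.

1.09 cm

45.86 cm + 47.2 cm = 93.06 cm; the sum is limited to 1 decimal place (3 s.f.).
Carrying full precision, 93.06 ÷ 85.577 = 1.08744171915… cm; 85.577 has 5 s.f., so the result keeps min(3, 5) = 3 s.f.
Rounded to 3 significant figures: 1.09 cm.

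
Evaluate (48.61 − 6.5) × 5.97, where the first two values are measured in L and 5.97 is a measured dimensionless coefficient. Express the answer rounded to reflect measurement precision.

48.61 L − 6.5 L = 42.11 L; the difference is limited to 1 decimal place (3 s.f.).
Carrying full precision, 42.11 × 5.97 = 251.3967 L; 5.97 has 3 s.f., so the result keeps min(3, 3) = 3 s.f.
Rounded to 3 significant figures: 251 L.

251 L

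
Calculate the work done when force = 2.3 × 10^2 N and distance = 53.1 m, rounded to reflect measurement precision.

work done = 2.3 × 10^2 N × 53.1 m = 12213 J.
2.3 × 10^2 has 2 significant figures; 53.1 has 3.
Division/multiplication keeps the fewest: 2 significant figures.
Rounded: 1.2 × 10^4 J.

1.2 × 10^4 J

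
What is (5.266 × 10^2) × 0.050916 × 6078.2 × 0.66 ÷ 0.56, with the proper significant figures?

(5.266 × 10^2) × 0.050916 × 6078.2 × 0.66 ÷ 0.56 = 192072.870695…
Multiplication/division keeps the fewest significant figures: 5.266 × 10^2 → 4 s.f., 0.050916 → 5 s.f., 6078.2 → 5 s.f., 0.66 → 2 s.f., 0.56 → 2 s.f.; limit is 2.
Rounded to 2 significant figures: 1.9 × 10^5.

1.9 × 10^5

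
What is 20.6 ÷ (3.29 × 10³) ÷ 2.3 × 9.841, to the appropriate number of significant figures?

0.027

20.6 ÷ (3.29 × 10³) ÷ 2.3 × 9.841 = 0.0267906171534…
Multiplication/division keeps the fewest significant figures: 20.6 → 3 s.f., 3.29 × 10³ → 3 s.f., 2.3 → 2 s.f., 9.841 → 4 s.f.; limit is 2.
Rounded to 2 significant figures: 0.027.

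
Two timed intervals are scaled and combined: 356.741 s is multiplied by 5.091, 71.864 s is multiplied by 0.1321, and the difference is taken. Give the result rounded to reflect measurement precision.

356.741 × 5.091 = 1816.168431 → 1816 s (4 s.f., last digit at the 10^0 place).
71.864 × 0.1321 = 9.4932344 → 9.493 s (4 s.f., last digit at the 10^-3 place).
Difference: 1806.6751966 s; keep the coarser place, 10^0.
Result: 1807 s.

1807 s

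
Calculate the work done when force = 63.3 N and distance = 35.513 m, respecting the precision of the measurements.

2.25 × 10^3 J

work done = 63.3 N × 35.513 m = 2247.9729 J.
63.3 has 3 significant figures; 35.513 has 5.
Division/multiplication keeps the fewest: 3 significant figures.
Rounded: 2.25 × 10^3 J.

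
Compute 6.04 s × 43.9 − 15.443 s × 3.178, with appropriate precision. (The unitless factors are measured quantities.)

6.04 × 43.9 = 265.156 → 265 s (3 s.f., last digit at the 10^0 place).
15.443 × 3.178 = 49.077854 → 49.08 s (4 s.f., last digit at the 10^-2 place).
Difference: 216.078146 s; keep the coarser place, 10^0.
Result: 216 s.

216 s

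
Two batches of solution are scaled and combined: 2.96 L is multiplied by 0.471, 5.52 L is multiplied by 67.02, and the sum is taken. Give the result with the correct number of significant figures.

2.96 × 0.471 = 1.39416 → 1.39 L (3 s.f., last digit at the 10^-2 place).
5.52 × 67.02 = 369.9504 → 3.70 × 10² L (3 s.f., last digit at the 10^0 place).
Sum: 371.34456 L; keep the coarser place, 10^0.
Result: 371 L.

371 L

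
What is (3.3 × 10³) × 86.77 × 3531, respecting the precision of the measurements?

(3.3 × 10³) × 86.77 × 3531 = 1.011070071 × 10^9
Multiplication/division keeps the fewest significant figures: 3.3 × 10³ → 2 s.f., 86.77 → 4 s.f., 3531 → 4 s.f.; limit is 2.
Rounded to 2 significant figures: 1.0 × 10⁹.

1.0 × 10⁹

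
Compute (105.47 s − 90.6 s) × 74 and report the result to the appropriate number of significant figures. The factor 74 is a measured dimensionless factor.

1.1 × 10^3 s

105.47 s − 90.6 s = 14.87 s; the difference is limited to 1 decimal place (3 s.f.).
Carrying full precision, 14.87 × 74 = 1100.38 s; 74 has 2 s.f., so the result keeps min(3, 2) = 2 s.f.
Rounded to 2 significant figures: 1.1 × 10^3 s.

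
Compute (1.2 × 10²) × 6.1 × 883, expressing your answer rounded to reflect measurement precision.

(1.2 × 10²) × 6.1 × 883 = 646356
Multiplication/division keeps the fewest significant figures: 1.2 × 10² → 2 s.f., 6.1 → 2 s.f., 883 → 3 s.f.; limit is 2.
Rounded to 2 significant figures: 6.5 × 10⁵.

6.5 × 10⁵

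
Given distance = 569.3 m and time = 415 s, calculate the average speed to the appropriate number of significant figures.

average speed = 569.3 m ÷ 415 s = 1.37180722892… m/s.
569.3 has 4 significant figures; 415 has 3.
Division/multiplication keeps the fewest: 3 significant figures.
Rounded: 1.37 m/s.

1.37 m/s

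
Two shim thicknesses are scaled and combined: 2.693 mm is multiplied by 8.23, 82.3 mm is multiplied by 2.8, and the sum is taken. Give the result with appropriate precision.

2.693 × 8.23 = 22.16339 → 22.2 mm (3 s.f., last digit at the 10^-1 place).
82.3 × 2.8 = 230.44 → 2.3 × 10² mm (2 s.f., last digit at the 10^1 place).
Sum: 252.60339 mm; keep the coarser place, 10^1.
Result: 2.5 × 10² mm.

2.5 × 10² mm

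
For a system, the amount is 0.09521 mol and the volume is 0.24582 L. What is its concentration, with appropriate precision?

0.3873 mol/L

concentration = 0.09521 mol ÷ 0.24582 L = 0.38731592222… mol/L.
0.09521 has 4 significant figures; 0.24582 has 5.
Division/multiplication keeps the fewest: 4 significant figures.
Rounded: 0.3873 mol/L.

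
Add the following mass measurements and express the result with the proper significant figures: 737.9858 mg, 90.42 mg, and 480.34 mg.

1308.75 mg

737.9858 mg + 90.42 mg + 480.34 mg = 1308.7458 mg.
Addition/subtraction keeps the fewest decimal places: 737.9858 → 4 decimal places, 90.42 → 2 decimal places, 480.34 → 2 decimal places; limit is 2.
Rounded to 2 decimal places: 1308.75 mg.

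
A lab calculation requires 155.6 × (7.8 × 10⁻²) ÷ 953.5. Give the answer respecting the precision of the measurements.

155.6 × (7.8 × 10⁻²) ÷ 953.5 = 0.0127286837965…
Multiplication/division keeps the fewest significant figures: 155.6 → 4 s.f., 7.8 × 10⁻² → 2 s.f., 953.5 → 4 s.f.; limit is 2.
Rounded to 2 significant figures: 0.013.

0.013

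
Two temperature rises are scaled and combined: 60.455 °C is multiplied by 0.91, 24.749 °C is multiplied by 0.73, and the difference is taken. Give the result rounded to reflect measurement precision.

60.455 × 0.91 = 55.01405 → 55 °C (2 s.f., last digit at the 10^0 place).
24.749 × 0.73 = 18.06677 → 18 °C (2 s.f., last digit at the 10^0 place).
Difference: 36.94728 °C; keep the coarser place, 10^0.
Result: 37 °C.

37 °C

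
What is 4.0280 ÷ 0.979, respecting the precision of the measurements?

4.0280 ÷ 0.979 = 4.11440245148…
Multiplication/division keeps the fewest significant figures: 4.0280 → 5 s.f., 0.979 → 3 s.f.; limit is 3.
Rounded to 3 significant figures: 4.11.

4.11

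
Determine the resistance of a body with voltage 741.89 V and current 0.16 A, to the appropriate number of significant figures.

4.6 × 10^3 Ω

resistance = 741.89 V ÷ 0.16 A = 4636.8125 Ω.
741.89 has 5 significant figures; 0.16 has 2.
Division/multiplication keeps the fewest: 2 significant figures.
Rounded: 4.6 × 10^3 Ω.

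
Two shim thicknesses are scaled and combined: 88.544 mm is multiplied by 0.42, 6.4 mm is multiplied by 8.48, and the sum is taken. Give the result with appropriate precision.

91 mm

88.544 × 0.42 = 37.18848 → 37 mm (2 s.f., last digit at the 10^0 place).
6.4 × 8.48 = 54.272 → 54 mm (2 s.f., last digit at the 10^0 place).
Sum: 91.46048 mm; keep the coarser place, 10^0.
Result: 91 mm.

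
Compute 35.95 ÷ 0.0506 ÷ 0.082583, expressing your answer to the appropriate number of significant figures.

35.95 ÷ 0.0506 ÷ 0.082583 = 8603.15450275…
Multiplication/division keeps the fewest significant figures: 35.95 → 4 s.f., 0.0506 → 3 s.f., 0.082583 → 5 s.f.; limit is 3.
Rounded to 3 significant figures: 8.60 × 10^3.

8.60 × 10^3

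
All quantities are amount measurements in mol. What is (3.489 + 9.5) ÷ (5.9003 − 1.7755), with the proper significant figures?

3.15

3.489 + 9.5 = 12.989, limited to 1 d.p. → 3 s.f.; 5.9003 − 1.7755 = 4.1248, limited to 4 d.p. → 5 s.f.
Carrying full precision, 12.989 ÷ 4.1248 = 3.14900116369…; keep min(3, 5) = 3 s.f.
Rounded to 3 significant figures: 3.15.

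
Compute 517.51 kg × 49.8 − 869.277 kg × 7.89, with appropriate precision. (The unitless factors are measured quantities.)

1.89 × 10⁴ kg

517.51 × 49.8 = 25771.998 → 2.58 × 10⁴ kg (3 s.f., last digit at the 10^2 place).
869.277 × 7.89 = 6858.59553 → 6.86 × 10³ kg (3 s.f., last digit at the 10^1 place).
Difference: 18913.40247 kg; keep the coarser place, 10^2.
Result: 1.89 × 10⁴ kg.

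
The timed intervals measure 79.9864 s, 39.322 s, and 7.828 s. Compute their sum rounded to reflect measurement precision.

79.9864 s + 39.322 s + 7.828 s = 127.1364 s.
Addition/subtraction keeps the fewest decimal places: 79.9864 → 4 decimal places, 39.322 → 3 decimal places, 7.828 → 3 decimal places; limit is 3.
Rounded to 3 decimal places: 127.136 s.

127.136 s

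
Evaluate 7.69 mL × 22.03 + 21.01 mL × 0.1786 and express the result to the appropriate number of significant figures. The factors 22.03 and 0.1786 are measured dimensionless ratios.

173 mL

7.69 × 22.03 = 169.4107 → 169 mL (3 s.f., last digit at the 10^0 place).
21.01 × 0.1786 = 3.752386 → 3.752 mL (4 s.f., last digit at the 10^-3 place).
Sum: 173.163086 mL; keep the coarser place, 10^0.
Result: 173 mL.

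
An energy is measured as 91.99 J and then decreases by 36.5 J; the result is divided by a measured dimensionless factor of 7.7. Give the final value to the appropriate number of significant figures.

7.2 J

91.99 J − 36.5 J = 55.49 J; the difference is limited to 1 decimal place (3 s.f.).
Carrying full precision, 55.49 ÷ 7.7 = 7.20649350649… J; 7.7 has 2 s.f., so the result keeps min(3, 2) = 2 s.f.
Rounded to 2 significant figures: 7.2 J.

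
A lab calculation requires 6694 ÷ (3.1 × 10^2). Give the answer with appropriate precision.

22

6694 ÷ (3.1 × 10^2) = 21.5935483871…
Multiplication/division keeps the fewest significant figures: 6694 → 4 s.f., 3.1 × 10^2 → 2 s.f.; limit is 2.
Rounded to 2 significant figures: 22.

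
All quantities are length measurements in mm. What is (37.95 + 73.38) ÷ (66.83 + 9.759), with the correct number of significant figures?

1.454

37.95 + 73.38 = 111.33, limited to 2 d.p. → 5 s.f.; 66.83 + 9.759 = 76.589, limited to 2 d.p. → 4 s.f.
Carrying full precision, 111.33 ÷ 76.589 = 1.45360299782…; keep min(5, 4) = 4 s.f.
Rounded to 4 significant figures: 1.454.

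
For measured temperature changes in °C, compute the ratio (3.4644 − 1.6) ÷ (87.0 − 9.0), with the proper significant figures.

3.4644 − 1.6 = 1.8644, limited to 1 d.p. → 2 s.f.; 87.0 − 9.0 = 78.0, limited to 1 d.p. → 3 s.f.
Carrying full precision, 1.8644 ÷ 78.0 = 0.0239025641026…; keep min(2, 3) = 2 s.f.
Rounded to 2 significant figures: 0.024.

0.024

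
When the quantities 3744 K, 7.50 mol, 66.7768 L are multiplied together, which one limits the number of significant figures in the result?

7.50 mol

3744 K → 4 s.f.; 7.50 mol → 3 s.f.; 66.7768 L → 6 s.f.
The fewest is 3 significant figures, from 7.50 mol.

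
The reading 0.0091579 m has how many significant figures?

5

0.0091579: leading zeros are not significant.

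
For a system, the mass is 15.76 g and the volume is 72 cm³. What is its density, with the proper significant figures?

density = 15.76 g ÷ 72 cm³ = 0.218888888889… g/cm³.
15.76 has 4 significant figures; 72 has 2.
Division/multiplication keeps the fewest: 2 significant figures.
Rounded: 2.2 × 10^-1 g/cm³.

2.2 × 10^-1 g/cm³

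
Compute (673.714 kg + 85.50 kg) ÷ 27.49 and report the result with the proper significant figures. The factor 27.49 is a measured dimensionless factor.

673.714 kg + 85.50 kg = 759.214 kg; the sum is limited to 2 decimal places (5 s.f.).
Carrying full precision, 759.214 ÷ 27.49 = 27.6178246635… kg; 27.49 has 4 s.f., so the result keeps min(5, 4) = 4 s.f.
Rounded to 4 significant figures: 27.62 kg.

27.62 kg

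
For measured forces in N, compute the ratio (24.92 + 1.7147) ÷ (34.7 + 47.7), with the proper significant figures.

24.92 + 1.7147 = 26.6347, limited to 2 d.p. → 4 s.f.; 34.7 + 47.7 = 82.4, limited to 1 d.p. → 3 s.f.
Carrying full precision, 26.6347 ÷ 82.4 = 0.323236650485…; keep min(4, 3) = 3 s.f.
Rounded to 3 significant figures: 0.323.

0.323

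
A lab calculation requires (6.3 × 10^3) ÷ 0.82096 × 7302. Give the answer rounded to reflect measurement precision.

(6.3 × 10^3) ÷ 0.82096 × 7302 = 56035129.6044…
Multiplication/division keeps the fewest significant figures: 6.3 × 10^3 → 2 s.f., 0.82096 → 5 s.f., 7302 → 4 s.f.; limit is 2.
Rounded to 2 significant figures: 5.6 × 10^7.

5.6 × 10^7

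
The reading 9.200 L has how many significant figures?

9.200: trailing zeros after a decimal point are significant.

4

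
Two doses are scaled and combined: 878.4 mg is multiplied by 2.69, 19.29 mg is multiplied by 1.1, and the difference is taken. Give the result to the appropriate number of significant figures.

2.34 × 10³ mg

878.4 × 2.69 = 2362.896 → 2.36 × 10³ mg (3 s.f., last digit at the 10^1 place).
19.29 × 1.1 = 21.219 → 21 mg (2 s.f., last digit at the 10^0 place).
Difference: 2341.677 mg; keep the coarser place, 10^1.
Result: 2.34 × 10³ mg.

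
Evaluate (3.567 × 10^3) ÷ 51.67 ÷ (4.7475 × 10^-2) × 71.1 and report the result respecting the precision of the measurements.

(3.567 × 10^3) ÷ 51.67 ÷ (4.7475 × 10^-2) × 71.1 = 103387.795498…
Multiplication/division keeps the fewest significant figures: 3.567 × 10^3 → 4 s.f., 51.67 → 4 s.f., 4.7475 × 10^-2 → 5 s.f., 71.1 → 3 s.f.; limit is 3.
Rounded to 3 significant figures: 1.03 × 10^5.

1.03 × 10^5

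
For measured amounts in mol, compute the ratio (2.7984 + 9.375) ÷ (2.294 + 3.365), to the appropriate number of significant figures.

2.7984 + 9.375 = 12.1734, limited to 3 d.p. → 5 s.f.; 2.294 + 3.365 = 5.659, limited to 3 d.p. → 4 s.f.
Carrying full precision, 12.1734 ÷ 5.659 = 2.15115744831…; keep min(5, 4) = 4 s.f.
Rounded to 4 significant figures: 2.151.

2.151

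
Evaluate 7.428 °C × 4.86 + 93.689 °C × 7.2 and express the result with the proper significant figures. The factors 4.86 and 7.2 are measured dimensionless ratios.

7.1 × 10² °C

7.428 × 4.86 = 36.10008 → 36.1 °C (3 s.f., last digit at the 10^-1 place).
93.689 × 7.2 = 674.5608 → 6.7 × 10² °C (2 s.f., last digit at the 10^1 place).
Sum: 710.66088 °C; keep the coarser place, 10^1.
Result: 7.1 × 10² °C.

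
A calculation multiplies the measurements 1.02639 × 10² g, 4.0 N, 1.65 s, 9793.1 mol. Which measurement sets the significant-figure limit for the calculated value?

1.02639 × 10² g → 6 s.f.; 4.0 N → 2 s.f.; 1.65 s → 3 s.f.; 9793.1 mol → 5 s.f.
The fewest is 2 significant figures, from 4.0 N.

4.0 N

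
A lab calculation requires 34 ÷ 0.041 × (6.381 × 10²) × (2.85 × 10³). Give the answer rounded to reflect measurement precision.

1.5 × 10⁹

34 ÷ 0.041 × (6.381 × 10²) × (2.85 × 10³) = 1.50809487805 × 10^9…
Multiplication/division keeps the fewest significant figures: 34 → 2 s.f., 0.041 → 2 s.f., 6.381 × 10² → 4 s.f., 2.85 × 10³ → 3 s.f.; limit is 2.
Rounded to 2 significant figures: 1.5 × 10⁹.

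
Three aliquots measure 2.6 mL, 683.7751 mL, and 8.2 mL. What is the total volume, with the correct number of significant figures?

694.6 mL

2.6 mL + 683.7751 mL + 8.2 mL = 694.5751 mL.
Addition/subtraction keeps the fewest decimal places: 2.6 → 1 decimal place, 683.7751 → 4 decimal places, 8.2 → 1 decimal place; limit is 1.
Rounded to 1 decimal place: 694.6 mL.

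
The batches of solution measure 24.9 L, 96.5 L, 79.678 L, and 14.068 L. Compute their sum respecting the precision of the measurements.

24.9 L + 96.5 L + 79.678 L + 14.068 L = 215.146 L.
Addition/subtraction keeps the fewest decimal places: 24.9 → 1 decimal place, 96.5 → 1 decimal place, 79.678 → 3 decimal places, 14.068 → 3 decimal places; limit is 1.
Rounded to 1 decimal place: 215.1 L.

215.1 L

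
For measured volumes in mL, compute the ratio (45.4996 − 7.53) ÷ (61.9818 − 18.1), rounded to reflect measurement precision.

45.4996 − 7.53 = 37.9696, limited to 2 d.p. → 4 s.f.; 61.9818 − 18.1 = 43.8818, limited to 1 d.p. → 3 s.f.
Carrying full precision, 37.9696 ÷ 43.8818 = 0.865269884098…; keep min(4, 3) = 3 s.f.
Rounded to 3 significant figures: 0.865.

0.865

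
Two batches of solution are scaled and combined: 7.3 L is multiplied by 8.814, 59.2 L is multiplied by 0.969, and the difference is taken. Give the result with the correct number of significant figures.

7.3 × 8.814 = 64.3422 → 64 L (2 s.f., last digit at the 10^0 place).
59.2 × 0.969 = 57.3648 → 57.4 L (3 s.f., last digit at the 10^-1 place).
Difference: 6.9774 L; keep the coarser place, 10^0.
Result: 7 L.

7 L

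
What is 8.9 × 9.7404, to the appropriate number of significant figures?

8.9 × 9.7404 = 86.68956
Multiplication/division keeps the fewest significant figures: 8.9 → 2 s.f., 9.7404 → 5 s.f.; limit is 2.
Rounded to 2 significant figures: 87.

87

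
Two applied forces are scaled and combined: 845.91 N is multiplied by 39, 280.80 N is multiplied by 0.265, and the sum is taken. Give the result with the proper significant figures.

845.91 × 39 = 32990.49 → 3.3 × 10⁴ N (2 s.f., last digit at the 10^3 place).
280.80 × 0.265 = 74.412 → 74.4 N (3 s.f., last digit at the 10^-1 place).
Sum: 33064.902 N; keep the coarser place, 10^3.
Result: 3.3 × 10⁴ N.

3.3 × 10⁴ N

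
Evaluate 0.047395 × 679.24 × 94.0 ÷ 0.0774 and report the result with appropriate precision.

3.91 × 10^4

0.047395 × 679.24 × 94.0 ÷ 0.0774 = 39096.9315401…
Multiplication/division keeps the fewest significant figures: 0.047395 → 5 s.f., 679.24 → 5 s.f., 94.0 → 3 s.f., 0.0774 → 3 s.f.; limit is 3.
Rounded to 3 significant figures: 3.91 × 10^4.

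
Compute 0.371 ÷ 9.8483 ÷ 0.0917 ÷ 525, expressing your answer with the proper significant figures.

7.82 × 10⁻⁴

0.371 ÷ 9.8483 ÷ 0.0917 ÷ 525 = 0.000782499377793…
Multiplication/division keeps the fewest significant figures: 0.371 → 3 s.f., 9.8483 → 5 s.f., 0.0917 → 3 s.f., 525 → 3 s.f.; limit is 3.
Rounded to 3 significant figures: 7.82 × 10⁻⁴.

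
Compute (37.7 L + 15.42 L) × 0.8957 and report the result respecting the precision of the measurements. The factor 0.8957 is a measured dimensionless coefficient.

37.7 L + 15.42 L = 53.12 L; the sum is limited to 1 decimal place (3 s.f.).
Carrying full precision, 53.12 × 0.8957 = 47.579584 L; 0.8957 has 4 s.f., so the result keeps min(3, 4) = 3 s.f.
Rounded to 3 significant figures: 47.6 L.

47.6 L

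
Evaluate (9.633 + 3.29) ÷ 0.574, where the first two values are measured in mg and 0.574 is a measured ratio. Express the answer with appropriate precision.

22.5 mg

9.633 mg + 3.29 mg = 12.923 mg; the sum is limited to 2 decimal places (4 s.f.).
Carrying full precision, 12.923 ÷ 0.574 = 22.5139372822… mg; 0.574 has 3 s.f., so the result keeps min(4, 3) = 3 s.f.
Rounded to 3 significant figures: 22.5 mg.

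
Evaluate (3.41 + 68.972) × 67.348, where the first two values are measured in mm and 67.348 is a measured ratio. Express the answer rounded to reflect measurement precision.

3.41 mm + 68.972 mm = 72.382 mm; the sum is limited to 2 decimal places (4 s.f.).
Carrying full precision, 72.382 × 67.348 = 4874.782936 mm; 67.348 has 5 s.f., so the result keeps min(4, 5) = 4 s.f.
Rounded to 4 significant figures: 4.875 × 10^3 mm.

4.875 × 10^3 mm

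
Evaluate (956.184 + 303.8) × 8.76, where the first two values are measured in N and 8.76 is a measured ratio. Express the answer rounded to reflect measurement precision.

956.184 N + 303.8 N = 1259.984 N; the sum is limited to 1 decimal place (5 s.f.).
Carrying full precision, 1259.984 × 8.76 = 11037.45984 N; 8.76 has 3 s.f., so the result keeps min(5, 3) = 3 s.f.
Rounded to 3 significant figures: 1.10 × 10^4 N.

1.10 × 10^4 N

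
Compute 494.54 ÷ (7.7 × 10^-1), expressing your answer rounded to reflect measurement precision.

494.54 ÷ (7.7 × 10^-1) = 642.25974026…
Multiplication/division keeps the fewest significant figures: 494.54 → 5 s.f., 7.7 × 10^-1 → 2 s.f.; limit is 2.
Rounded to 2 significant figures: 6.4 × 10^2.

6.4 × 10^2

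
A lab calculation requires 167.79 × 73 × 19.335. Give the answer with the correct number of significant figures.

2.4 × 10⁵

167.79 × 73 × 19.335 = 236828.03445
Multiplication/division keeps the fewest significant figures: 167.79 → 5 s.f., 73 → 2 s.f., 19.335 → 5 s.f.; limit is 2.
Rounded to 2 significant figures: 2.4 × 10⁵.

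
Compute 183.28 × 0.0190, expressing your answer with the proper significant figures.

3.48

183.28 × 0.0190 = 3.48232
Multiplication/division keeps the fewest significant figures: 183.28 → 5 s.f., 0.0190 → 3 s.f.; limit is 3.
Rounded to 3 significant figures: 3.48.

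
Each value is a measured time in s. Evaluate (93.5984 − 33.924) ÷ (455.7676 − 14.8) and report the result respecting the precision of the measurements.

0.1353

93.5984 − 33.924 = 59.6744, limited to 3 d.p. → 5 s.f.; 455.7676 − 14.8 = 440.9676, limited to 1 d.p. → 4 s.f.
Carrying full precision, 59.6744 ÷ 440.9676 = 0.135326042095…; keep min(5, 4) = 4 s.f.
Rounded to 4 significant figures: 0.1353.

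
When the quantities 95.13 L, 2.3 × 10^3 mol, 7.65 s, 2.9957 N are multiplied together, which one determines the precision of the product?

2.3 × 10^3 mol

95.13 L → 4 s.f.; 2.3 × 10^3 mol → 2 s.f.; 7.65 s → 3 s.f.; 2.9957 N → 5 s.f.
The fewest is 2 significant figures, from 2.3 × 10^3 mol.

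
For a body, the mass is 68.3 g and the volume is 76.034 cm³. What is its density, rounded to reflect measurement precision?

0.898 g/cm³

density = 68.3 g ÷ 76.034 cm³ = 0.898282347371… g/cm³.
68.3 has 3 significant figures; 76.034 has 5.
Division/multiplication keeps the fewest: 3 significant figures.
Rounded: 0.898 g/cm³.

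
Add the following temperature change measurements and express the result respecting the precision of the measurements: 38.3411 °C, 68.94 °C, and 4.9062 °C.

112.19 °C

38.3411 °C + 68.94 °C + 4.9062 °C = 112.1873 °C.
Addition/subtraction keeps the fewest decimal places: 38.3411 → 4 decimal places, 68.94 → 2 decimal places, 4.9062 → 4 decimal places; limit is 2.
Rounded to 2 decimal places: 112.19 °C.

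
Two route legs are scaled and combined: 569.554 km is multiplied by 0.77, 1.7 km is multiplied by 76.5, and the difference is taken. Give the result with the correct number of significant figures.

3.1 × 10² km

569.554 × 0.77 = 438.55658 → 4.4 × 10² km (2 s.f., last digit at the 10^1 place).
1.7 × 76.5 = 130.05 → 1.3 × 10² km (2 s.f., last digit at the 10^1 place).
Difference: 308.50658 km; keep the coarser place, 10^1.
Result: 3.1 × 10² km.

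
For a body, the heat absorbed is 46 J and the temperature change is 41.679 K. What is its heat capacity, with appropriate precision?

heat capacity = 46 J ÷ 41.679 K = 1.1036733127… J/K.
46 has 2 significant figures; 41.679 has 5.
Division/multiplication keeps the fewest: 2 significant figures.
Rounded: 1.1 J/K.

1.1 J/K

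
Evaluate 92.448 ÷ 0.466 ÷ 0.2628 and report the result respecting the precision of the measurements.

92.448 ÷ 0.466 ÷ 0.2628 = 754.894467635…
Multiplication/division keeps the fewest significant figures: 92.448 → 5 s.f., 0.466 → 3 s.f., 0.2628 → 4 s.f.; limit is 3.
Rounded to 3 significant figures: 755.

755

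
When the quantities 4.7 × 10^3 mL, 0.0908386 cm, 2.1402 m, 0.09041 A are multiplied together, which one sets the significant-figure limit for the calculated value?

4.7 × 10^3 mL

4.7 × 10^3 mL → 2 s.f.; 0.0908386 cm → 6 s.f.; 2.1402 m → 5 s.f.; 0.09041 A → 4 s.f.
The fewest is 2 significant figures, from 4.7 × 10^3 mL.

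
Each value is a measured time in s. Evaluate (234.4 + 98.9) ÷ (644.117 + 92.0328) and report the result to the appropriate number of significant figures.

234.4 + 98.9 = 333.3, limited to 1 d.p. → 4 s.f.; 644.117 + 92.0328 = 736.1498, limited to 3 d.p. → 6 s.f.
Carrying full precision, 333.3 ÷ 736.1498 = 0.45276110922…; keep min(4, 6) = 4 s.f.
Rounded to 4 significant figures: 4.528 × 10^-1.

4.528 × 10^-1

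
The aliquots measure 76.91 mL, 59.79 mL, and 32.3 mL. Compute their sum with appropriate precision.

169.0 mL

76.91 mL + 59.79 mL + 32.3 mL = 169.00 mL.
Addition/subtraction keeps the fewest decimal places: 76.91 → 2 decimal places, 59.79 → 2 decimal places, 32.3 → 1 decimal place; limit is 1.
Rounded to 1 decimal place: 169.0 mL.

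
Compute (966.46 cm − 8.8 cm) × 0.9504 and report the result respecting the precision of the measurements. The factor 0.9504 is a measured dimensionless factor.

910.2 cm

966.46 cm − 8.8 cm = 957.66 cm; the difference is limited to 1 decimal place (4 s.f.).
Carrying full precision, 957.66 × 0.9504 = 910.160064 cm; 0.9504 has 4 s.f., so the result keeps min(4, 4) = 4 s.f.
Rounded to 4 significant figures: 910.2 cm.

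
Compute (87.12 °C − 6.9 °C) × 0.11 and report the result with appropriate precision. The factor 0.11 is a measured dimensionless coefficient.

8.8 °C

87.12 °C − 6.9 °C = 80.22 °C; the difference is limited to 1 decimal place (3 s.f.).
Carrying full precision, 80.22 × 0.11 = 8.8242 °C; 0.11 has 2 s.f., so the result keeps min(3, 2) = 2 s.f.
Rounded to 2 significant figures: 8.8 °C.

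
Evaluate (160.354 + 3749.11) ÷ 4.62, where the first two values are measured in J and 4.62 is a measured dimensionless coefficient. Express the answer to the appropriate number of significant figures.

8.46 × 10^2 J

160.354 J + 3749.11 J = 3909.464 J; the sum is limited to 2 decimal places (6 s.f.).
Carrying full precision, 3909.464 ÷ 4.62 = 846.204329004… J; 4.62 has 3 s.f., so the result keeps min(6, 3) = 3 s.f.
Rounded to 3 significant figures: 8.46 × 10^2 J.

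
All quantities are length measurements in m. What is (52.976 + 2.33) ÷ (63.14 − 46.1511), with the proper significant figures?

3.255

52.976 + 2.33 = 55.306, limited to 2 d.p. → 4 s.f.; 63.14 − 46.1511 = 16.9889, limited to 2 d.p. → 4 s.f.
Carrying full precision, 55.306 ÷ 16.9889 = 3.25541971523…; keep min(4, 4) = 4 s.f.
Rounded to 4 significant figures: 3.255.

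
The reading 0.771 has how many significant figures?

3

0.771: leading zeros are not significant.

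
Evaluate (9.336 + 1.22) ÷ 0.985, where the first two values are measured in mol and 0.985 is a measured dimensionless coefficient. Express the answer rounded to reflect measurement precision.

10.7 mol

9.336 mol + 1.22 mol = 10.556 mol; the sum is limited to 2 decimal places (4 s.f.).
Carrying full precision, 10.556 ÷ 0.985 = 10.716751269… mol; 0.985 has 3 s.f., so the result keeps min(4, 3) = 3 s.f.
Rounded to 3 significant figures: 10.7 mol.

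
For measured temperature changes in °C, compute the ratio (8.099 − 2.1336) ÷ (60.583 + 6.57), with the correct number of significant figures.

8.099 − 2.1336 = 5.9654, limited to 3 d.p. → 4 s.f.; 60.583 + 6.57 = 67.153, limited to 2 d.p. → 4 s.f.
Carrying full precision, 5.9654 ÷ 67.153 = 0.088832963531…; keep min(4, 4) = 4 s.f.
Rounded to 4 significant figures: 0.08883.

0.08883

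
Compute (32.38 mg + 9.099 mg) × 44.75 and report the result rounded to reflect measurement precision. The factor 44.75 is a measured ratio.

1856 mg

32.38 mg + 9.099 mg = 41.479 mg; the sum is limited to 2 decimal places (4 s.f.).
Carrying full precision, 41.479 × 44.75 = 1856.18525 mg; 44.75 has 4 s.f., so the result keeps min(4, 4) = 4 s.f.
Rounded to 4 significant figures: 1856 mg.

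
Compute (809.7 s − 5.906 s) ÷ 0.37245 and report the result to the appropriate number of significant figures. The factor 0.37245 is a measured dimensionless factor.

809.7 s − 5.906 s = 803.794 s; the difference is limited to 1 decimal place (4 s.f.).
Carrying full precision, 803.794 ÷ 0.37245 = 2158.12592294… s; 0.37245 has 5 s.f., so the result keeps min(4, 5) = 4 s.f.
Rounded to 4 significant figures: 2158 s.

2158 s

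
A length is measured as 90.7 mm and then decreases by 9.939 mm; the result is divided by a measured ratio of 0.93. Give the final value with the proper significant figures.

87 mm

90.7 mm − 9.939 mm = 80.761 mm; the difference is limited to 1 decimal place (3 s.f.).
Carrying full precision, 80.761 ÷ 0.93 = 86.8397849462… mm; 0.93 has 2 s.f., so the result keeps min(3, 2) = 2 s.f.
Rounded to 2 significant figures: 87 mm.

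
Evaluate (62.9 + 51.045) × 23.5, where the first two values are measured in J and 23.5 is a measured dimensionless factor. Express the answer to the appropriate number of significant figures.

62.9 J + 51.045 J = 113.945 J; the sum is limited to 1 decimal place (4 s.f.).
Carrying full precision, 113.945 × 23.5 = 2677.7075 J; 23.5 has 3 s.f., so the result keeps min(4, 3) = 3 s.f.
Rounded to 3 significant figures: 2.68 × 10^3 J.

2.68 × 10^3 J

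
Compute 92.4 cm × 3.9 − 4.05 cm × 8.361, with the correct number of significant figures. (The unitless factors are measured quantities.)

3.3 × 10² cm

92.4 × 3.9 = 360.36 → 3.6 × 10² cm (2 s.f., last digit at the 10^1 place).
4.05 × 8.361 = 33.86205 → 33.9 cm (3 s.f., last digit at the 10^-1 place).
Difference: 326.49795 cm; keep the coarser place, 10^1.
Result: 3.3 × 10² cm.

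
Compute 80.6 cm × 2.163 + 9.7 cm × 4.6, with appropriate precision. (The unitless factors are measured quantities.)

80.6 × 2.163 = 174.3378 → 1.74 × 10² cm (3 s.f., last digit at the 10^0 place).
9.7 × 4.6 = 44.62 → 45 cm (2 s.f., last digit at the 10^0 place).
Sum: 218.9578 cm; keep the coarser place, 10^0.
Result: 219 cm.

219 cm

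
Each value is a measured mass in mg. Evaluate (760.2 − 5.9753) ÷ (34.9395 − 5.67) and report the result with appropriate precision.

760.2 − 5.9753 = 754.2247, limited to 1 d.p. → 4 s.f.; 34.9395 − 5.67 = 29.2695, limited to 2 d.p. → 4 s.f.
Carrying full precision, 754.2247 ÷ 29.2695 = 25.7682809751…; keep min(4, 4) = 4 s.f.
Rounded to 4 significant figures: 25.77.

25.77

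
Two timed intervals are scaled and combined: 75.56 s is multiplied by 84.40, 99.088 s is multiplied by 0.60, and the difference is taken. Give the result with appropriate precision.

75.56 × 84.40 = 6377.264 → 6377 s (4 s.f., last digit at the 10^0 place).
99.088 × 0.60 = 59.4528 → 59 s (2 s.f., last digit at the 10^0 place).
Difference: 6317.8112 s; keep the coarser place, 10^0.
Result: 6318 s.

6318 s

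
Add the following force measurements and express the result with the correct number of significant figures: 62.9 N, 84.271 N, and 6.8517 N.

154.0 N

62.9 N + 84.271 N + 6.8517 N = 154.0227 N.
Addition/subtraction keeps the fewest decimal places: 62.9 → 1 decimal place, 84.271 → 3 decimal places, 6.8517 → 4 decimal places; limit is 1.
Rounded to 1 decimal place: 154.0 N.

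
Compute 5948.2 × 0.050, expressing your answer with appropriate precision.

3.0 × 10^2

5948.2 × 0.050 = 297.41
Multiplication/division keeps the fewest significant figures: 5948.2 → 5 s.f., 0.050 → 2 s.f.; limit is 2.
Rounded to 2 significant figures: 3.0 × 10^2.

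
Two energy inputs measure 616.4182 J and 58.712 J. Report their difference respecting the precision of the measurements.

557.706 J

616.4182 J − 58.712 J = 557.7062 J.
Addition/subtraction keeps the fewest decimal places: 616.4182 → 4 decimal places, 58.712 → 3 decimal places; limit is 3.
Rounded to 3 decimal places: 557.706 J.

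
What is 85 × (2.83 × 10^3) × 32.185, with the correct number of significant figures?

85 × (2.83 × 10^3) × 32.185 = 7742101.75
Multiplication/division keeps the fewest significant figures: 85 → 2 s.f., 2.83 × 10^3 → 3 s.f., 32.185 → 5 s.f.; limit is 2.
Rounded to 2 significant figures: 7.7 × 10^6.

7.7 × 10^6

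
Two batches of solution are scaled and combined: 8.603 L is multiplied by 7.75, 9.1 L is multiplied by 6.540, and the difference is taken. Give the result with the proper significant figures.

7 L

8.603 × 7.75 = 66.67325 → 66.7 L (3 s.f., last digit at the 10^-1 place).
9.1 × 6.540 = 59.514 → 6.0 × 10¹ L (2 s.f., last digit at the 10^0 place).
Difference: 7.15925 L; keep the coarser place, 10^0.
Result: 7 L.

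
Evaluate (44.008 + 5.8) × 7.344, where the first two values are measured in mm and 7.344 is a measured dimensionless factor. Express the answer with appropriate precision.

44.008 mm + 5.8 mm = 49.808 mm; the sum is limited to 1 decimal place (3 s.f.).
Carrying full precision, 49.808 × 7.344 = 365.789952 mm; 7.344 has 4 s.f., so the result keeps min(3, 4) = 3 s.f.
Rounded to 3 significant figures: 366 mm.

366 mm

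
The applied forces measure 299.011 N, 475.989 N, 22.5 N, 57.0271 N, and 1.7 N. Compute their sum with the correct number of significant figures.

299.011 N + 475.989 N + 22.5 N + 57.0271 N + 1.7 N = 856.2271 N.
Addition/subtraction keeps the fewest decimal places: 299.011 → 3 decimal places, 475.989 → 3 decimal places, 22.5 → 1 decimal place, 57.0271 → 4 decimal places, 1.7 → 1 decimal place; limit is 1.
Rounded to 1 decimal place: 8.562 × 10^2 N.

8.562 × 10^2 N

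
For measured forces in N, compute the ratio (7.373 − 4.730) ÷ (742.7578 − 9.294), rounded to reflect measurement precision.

7.373 − 4.730 = 2.643, limited to 3 d.p. → 4 s.f.; 742.7578 − 9.294 = 733.4638, limited to 3 d.p. → 6 s.f.
Carrying full precision, 2.643 ÷ 733.4638 = 0.00360344982261…; keep min(4, 6) = 4 s.f.
Rounded to 4 significant figures: 0.003603.

0.003603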